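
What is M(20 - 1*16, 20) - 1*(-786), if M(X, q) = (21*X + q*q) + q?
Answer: 1290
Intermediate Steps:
M(X, q) = q + q² + 21*X (M(X, q) = (21*X + q²) + q = (q² + 21*X) + q = q + q² + 21*X)
M(20 - 1*16, 20) - 1*(-786) = (20 + 20² + 21*(20 - 1*16)) - 1*(-786) = (20 + 400 + 21*(20 - 16)) + 786 = (20 + 400 + 21*4) + 786 = (20 + 400 + 84) + 786 = 504 + 786 = 1290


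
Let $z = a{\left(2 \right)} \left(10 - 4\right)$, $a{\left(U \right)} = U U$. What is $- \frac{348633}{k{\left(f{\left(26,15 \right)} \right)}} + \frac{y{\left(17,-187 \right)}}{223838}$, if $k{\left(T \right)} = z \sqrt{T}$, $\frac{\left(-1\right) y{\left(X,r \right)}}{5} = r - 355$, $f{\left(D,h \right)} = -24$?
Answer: $\frac{1355}{111919} + \frac{38737 i \sqrt{6}}{32} \approx 0.012107 + 2965.2 i$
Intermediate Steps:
$y{\left(X,r \right)} = 1775 - 5 r$ ($y{\left(X,r \right)} = - 5 \left(r - 355\right) = - 5 \left(-355 + r\right) = 1775 - 5 r$)
$a{\left(U \right)} = U^{2}$
$z = 24$ ($z = 2^{2} \left(10 - 4\right) = 4 \cdot 6 = 24$)
$k{\left(T \right)} = 24 \sqrt{T}$
$- \frac{348633}{k{\left(f{\left(26,15 \right)} \right)}} + \frac{y{\left(17,-187 \right)}}{223838} = - \frac{348633}{24 \sqrt{-24}} + \frac{1775 - -935}{223838} = - \frac{348633}{24 \cdot 2 i \sqrt{6}} + \left(1775 + 935\right) \frac{1}{223838} = - \frac{348633}{48 i \sqrt{6}} + 2710 \cdot \frac{1}{223838} = - 348633 \left(- \frac{i \sqrt{6}}{288}\right) + \frac{1355}{111919} = \frac{38737 i \sqrt{6}}{32} + \frac{1355}{111919} = \frac{1355}{111919} + \frac{38737 i \sqrt{6}}{32}$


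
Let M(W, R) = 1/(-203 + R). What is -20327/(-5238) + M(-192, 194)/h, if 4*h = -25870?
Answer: 262930909/67753530 ≈ 3.8807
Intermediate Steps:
h = -12935/2 (h = (¼)*(-25870) = -12935/2 ≈ -6467.5)
-20327/(-5238) + M(-192, 194)/h = -20327/(-5238) + 1/((-203 + 194)*(-12935/2)) = -20327*(-1/5238) - 2/12935/(-9) = 20327/5238 - ⅑*(-2/12935) = 20327/5238 + 2/116415 = 262930909/67753530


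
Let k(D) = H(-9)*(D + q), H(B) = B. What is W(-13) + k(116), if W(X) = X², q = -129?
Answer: 286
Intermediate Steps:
k(D) = 1161 - 9*D (k(D) = -9*(D - 129) = -9*(-129 + D) = 1161 - 9*D)
W(-13) + k(116) = (-13)² + (1161 - 9*116) = 169 + (1161 - 1044) = 169 + 117 = 286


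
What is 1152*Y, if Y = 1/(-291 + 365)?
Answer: 576/37 ≈ 15.568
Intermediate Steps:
Y = 1/74 ≈ 0.013514
1152*Y = 1152*(1/74) = 576/37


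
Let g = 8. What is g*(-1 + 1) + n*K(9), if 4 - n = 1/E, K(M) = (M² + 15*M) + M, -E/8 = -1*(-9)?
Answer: 7225/8 ≈ 903.13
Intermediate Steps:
E = -72 (E = -(-8)*(-9) = -8*9 = -72)
K(M) = M² + 16*M
n = 289/72 (n = 4 - 1/(-72) = 4 - 1*(-1/72) = 4 + 1/72 = 289/72 ≈ 4.0139)
g*(-1 + 1) + n*K(9) = 8*(-1 + 1) + 289*(9*(16 + 9))/72 = 8*0 + 289*(9*25)/72 = 0 + (289/72)*225 = 0 + 7225/8 = 7225/8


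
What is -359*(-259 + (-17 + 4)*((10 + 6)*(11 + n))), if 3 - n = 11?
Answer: 316997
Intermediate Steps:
n = -8 (n = 3 - 1*11 = 3 - 11 = -8)
-359*(-259 + (-17 + 4)*((10 + 6)*(11 + n))) = -359*(-259 + (-17 + 4)*((10 + 6)*(11 - 8))) = -359*(-259 - 208*3) = -359*(-259 - 13*48) = -359*(-259 - 624) = -359*(-883) = 316997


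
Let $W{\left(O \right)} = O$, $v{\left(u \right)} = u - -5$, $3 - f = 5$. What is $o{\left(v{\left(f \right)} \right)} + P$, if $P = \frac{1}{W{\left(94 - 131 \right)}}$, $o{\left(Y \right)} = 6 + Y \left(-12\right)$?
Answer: $- \frac{1111}{37} \approx -30.027$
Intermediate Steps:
$f = -2$ ($f = 3 - 5 = -2$)
$v{\left(u \right)} = 5 + u$ ($v{\left(u \right)} = u + 5 = 5 + u$)
$o{\left(Y \right)} = 6 - 12 Y$
$P = - \frac{1}{37}$ ($P = \frac{1}{94 - 131} = \frac{1}{-37} = - \frac{1}{37} \approx -0.027027$)
$o{\left(v{\left(f \right)} \right)} + P = \left(6 - 12 \left(5 - 2\right)\right) - \frac{1}{37} = \left(6 - 36\right) - \frac{1}{37} = -30 - \frac{1}{37} = - \frac{1111}{37}$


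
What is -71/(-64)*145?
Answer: 10295/64 ≈ 160.86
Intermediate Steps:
-71/(-64)*145 = -71*(-1/64)*145 = (71/64)*145 = 10295/64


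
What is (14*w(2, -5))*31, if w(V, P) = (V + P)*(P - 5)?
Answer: 13020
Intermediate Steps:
w(V, P) = (-5 + P)*(P + V) (w(V, P) = (P + V)*(-5 + P) = (-5 + P)*(P + V))
(14*w(2, -5))*31 = (14*((-5)² - 5*(-5) - 5*2 - 5*2))*31 = (14*(25 + 25 - 10 - 10))*31 = (14*30)*31 = 420*31 = 13020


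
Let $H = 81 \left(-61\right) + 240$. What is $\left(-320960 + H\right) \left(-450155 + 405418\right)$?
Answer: $14569096157$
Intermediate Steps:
$H = -4701$ ($H = -4941 + 240 = -4701$)
$\left(-320960 + H\right) \left(-450155 + 405418\right) = \left(-320960 - 4701\right) \left(-450155 + 405418\right) = \left(-325661\right) \left(-44737\right) = 14569096157$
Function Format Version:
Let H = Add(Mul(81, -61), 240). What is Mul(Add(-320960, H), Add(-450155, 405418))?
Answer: 14569096157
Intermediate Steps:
H = -4701 (H = Add(-4941, 240) = -4701)
Mul(Add(-320960, H), Add(-450155, 405418)) = Mul(Add(-320960, -4701), Add(-450155, 405418)) = Mul(-325661, -44737) = 14569096157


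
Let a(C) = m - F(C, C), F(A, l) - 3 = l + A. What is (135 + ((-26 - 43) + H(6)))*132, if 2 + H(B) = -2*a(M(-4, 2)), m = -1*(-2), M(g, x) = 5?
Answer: 11352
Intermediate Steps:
F(A, l) = 3 + A + l (F(A, l) = 3 + (l + A) = 3 + (A + l) = 3 + A + l)
m = 2
a(C) = -1 - 2*C (a(C) = 2 - (3 + C + C) = 2 - (3 + 2*C) = 2 + (-3 - 2*C) = -1 - 2*C)
H(B) = 20 (H(B) = -2 - 2*(-1 - 2*5) = -2 - 2*(-1 - 10) = -2 - 2*(-11) = -2 + 22 = 20)
(135 + ((-26 - 43) + H(6)))*132 = (135 + ((-26 - 43) + 20))*132 = (135 + (-69 + 20))*132 = (135 - 49)*132 = 86*132 = 11352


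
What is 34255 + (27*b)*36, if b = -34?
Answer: 1207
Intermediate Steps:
34255 + (27*b)*36 = 34255 + (27*(-34))*36 = 34255 - 918*36 = 34255 - 33048 = 1207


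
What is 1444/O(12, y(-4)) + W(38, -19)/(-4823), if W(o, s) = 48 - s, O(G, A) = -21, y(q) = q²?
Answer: -995117/14469 ≈ -68.776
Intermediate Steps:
1444/O(12, y(-4)) + W(38, -19)/(-4823) = 1444/(-21) + (48 - 1*(-19))/(-4823) = 1444*(-1/21) + (48 + 19)*(-1/4823) = -1444/21 + 67*(-1/4823) = -1444/21 - 67/4823 = -995117/14469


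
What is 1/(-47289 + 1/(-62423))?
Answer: -62423/2951921248 ≈ -2.1147e-5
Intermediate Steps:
1/(-47289 + 1/(-62423)) = 1/(-47289 - 1/62423) = 1/(-2951921248/62423) = -62423/2951921248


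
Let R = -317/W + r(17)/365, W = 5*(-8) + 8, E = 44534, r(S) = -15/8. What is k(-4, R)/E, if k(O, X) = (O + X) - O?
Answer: 23129/104031424 ≈ 0.00022233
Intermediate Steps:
r(S) = -15/8 (r(S) = -15*1/8 = -15/8)
W = -32 (W = -40 + 8 = -32)
R = 23129/2336 (R = -317/(-32) - 15/8/365 = -317*(-1/32) - 15/8*1/365 = 317/32 - 3/584 = 23129/2336 ≈ 9.9011)
k(O, X) = X
k(-4, R)/E = (23129/2336)/44534 = (23129/2336)*(1/44534) = 23129/104031424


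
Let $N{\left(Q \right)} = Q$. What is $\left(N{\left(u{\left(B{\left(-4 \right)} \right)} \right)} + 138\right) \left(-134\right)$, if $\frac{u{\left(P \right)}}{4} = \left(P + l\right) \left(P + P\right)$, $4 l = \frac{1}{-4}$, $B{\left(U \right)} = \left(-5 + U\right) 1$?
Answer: $-105927$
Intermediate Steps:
$B{\left(U \right)} = -5 + U$
$l = - \frac{1}{16}$ ($l = \frac{1}{4 \left(-4\right)} = \frac{1}{4} \left(- \frac{1}{4}\right) = - \frac{1}{16} \approx -0.0625$)
$u{\left(P \right)} = 8 P \left(- \frac{1}{16} + P\right)$ ($u{\left(P \right)} = 4 \left(P - \frac{1}{16}\right) \left(P + P\right) = 4 \left(- \frac{1}{16} + P\right) 2 P = 4 \cdot 2 P \left(- \frac{1}{16} + P\right) = 8 P \left(- \frac{1}{16} + P\right)$)
$\left(N{\left(u{\left(B{\left(-4 \right)} \right)} \right)} + 138\right) \left(-134\right) = \left(\frac{\left(-5 - 4\right) \left(-1 + 16 \left(-5 - 4\right)\right)}{2} + 138\right) \left(-134\right) = \left(\frac{1}{2} \left(-9\right) \left(-1 + 16 \left(-9\right)\right) + 138\right) \left(-134\right) = \left(\frac{1}{2} \left(-9\right) \left(-1 - 144\right) + 138\right) \left(-134\right) = \left(\frac{1}{2} \left(-9\right) \left(-145\right) + 138\right) \left(-134\right) = \left(\frac{1305}{2} + 138\right) \left(-134\right) = \frac{1581}{2} \left(-134\right) = -105927$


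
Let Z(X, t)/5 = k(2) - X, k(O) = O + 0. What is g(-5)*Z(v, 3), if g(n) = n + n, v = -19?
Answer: -1050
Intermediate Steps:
k(O) = O
Z(X, t) = 10 - 5*X (Z(X, t) = 5*(2 - X) = 10 - 5*X)
g(n) = 2*n
g(-5)*Z(v, 3) = (2*(-5))*(10 - 5*(-19)) = -10*(10 + 95) = -10*105 = -1050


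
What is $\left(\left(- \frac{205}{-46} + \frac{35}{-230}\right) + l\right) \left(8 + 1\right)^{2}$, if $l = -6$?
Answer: $- \frac{3159}{23} \approx -137.35$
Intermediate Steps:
$\left(\left(- \frac{205}{-46} + \frac{35}{-230}\right) + l\right) \left(8 + 1\right)^{2} = \left(\left(- \frac{205}{-46} + \frac{35}{-230}\right) - 6\right) \left(8 + 1\right)^{2} = \left(\left(\left(-205\right) \left(- \frac{1}{46}\right) + 35 \left(- \frac{1}{230}\right)\right) - 6\right) 9^{2} = \left(\left(\frac{205}{46} - \frac{7}{46}\right) - 6\right) 81 = \left(\frac{99}{23} - 6\right) 81 = \left(- \frac{39}{23}\right) 81 = - \frac{3159}{23}$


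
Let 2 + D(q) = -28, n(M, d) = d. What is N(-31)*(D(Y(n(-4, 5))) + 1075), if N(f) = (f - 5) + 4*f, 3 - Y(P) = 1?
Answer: -167200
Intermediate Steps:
Y(P) = 2 (Y(P) = 3 - 1*1 = 3 - 1 = 2)
D(q) = -30 (D(q) = -2 - 28 = -30)
N(f) = -5 + 5*f (N(f) = (-5 + f) + 4*f = -5 + 5*f)
N(-31)*(D(Y(n(-4, 5))) + 1075) = (-5 + 5*(-31))*(-30 + 1075) = (-5 - 155)*1045 = -160*1045 = -167200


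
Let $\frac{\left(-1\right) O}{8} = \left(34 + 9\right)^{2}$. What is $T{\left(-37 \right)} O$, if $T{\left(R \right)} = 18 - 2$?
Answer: $-236672$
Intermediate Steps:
$T{\left(R \right)} = 16$ ($T{\left(R \right)} = 18 - 2 = 16$)
$O = -14792$ ($O = - 8 \left(34 + 9\right)^{2} = - 8 \cdot 43^{2} = \left(-8\right) 1849 = -14792$)
$T{\left(-37 \right)} O = 16 \left(-14792\right) = -236672$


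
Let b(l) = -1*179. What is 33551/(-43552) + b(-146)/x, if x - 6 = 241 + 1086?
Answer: -52519291/58054816 ≈ -0.90465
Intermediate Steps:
b(l) = -179
x = 1333 (x = 6 + (241 + 1086) = 6 + 1327 = 1333)
33551/(-43552) + b(-146)/x = 33551/(-43552) - 179/1333 = 33551*(-1/43552) - 179*1/1333 = -33551/43552 - 179/1333 = -52519291/58054816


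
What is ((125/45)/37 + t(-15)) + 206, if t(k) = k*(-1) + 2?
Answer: 74284/333 ≈ 223.08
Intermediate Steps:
t(k) = 2 - k (t(k) = -k + 2 = 2 - k)
((125/45)/37 + t(-15)) + 206 = ((125/45)/37 + (2 - 1*(-15))) + 206 = ((125*(1/45))*(1/37) + (2 + 15)) + 206 = ((25/9)*(1/37) + 17) + 206 = (25/333 + 17) + 206 = 5686/333 + 206 = 74284/333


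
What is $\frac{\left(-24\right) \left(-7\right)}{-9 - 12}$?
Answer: $-8$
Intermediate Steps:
$\frac{\left(-24\right) \left(-7\right)}{-9 - 12} = \frac{168}{-21} = 168 \left(- \frac{1}{21}\right) = -8$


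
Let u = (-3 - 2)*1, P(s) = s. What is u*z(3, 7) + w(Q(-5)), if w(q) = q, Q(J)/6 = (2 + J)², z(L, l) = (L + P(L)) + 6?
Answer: -6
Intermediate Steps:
z(L, l) = 6 + 2*L (z(L, l) = (L + L) + 6 = 2*L + 6 = 6 + 2*L)
Q(J) = 6*(2 + J)²
u = -5 (u = -5*1 = -5)
u*z(3, 7) + w(Q(-5)) = -5*(6 + 2*3) + 6*(2 - 5)² = -5*(6 + 6) + 6*(-3)² = -5*12 + 6*9 = -60 + 54 = -6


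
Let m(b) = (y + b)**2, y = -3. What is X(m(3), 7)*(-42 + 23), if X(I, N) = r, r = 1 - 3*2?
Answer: 95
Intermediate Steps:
m(b) = (-3 + b)**2
r = -5 (r = 1 - 6 = -5)
X(I, N) = -5
X(m(3), 7)*(-42 + 23) = -5*(-42 + 23) = -5*(-19) = 95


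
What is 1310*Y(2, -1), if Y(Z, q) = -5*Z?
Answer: -13100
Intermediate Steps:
1310*Y(2, -1) = 1310*(-5*2) = 1310*(-10) = -13100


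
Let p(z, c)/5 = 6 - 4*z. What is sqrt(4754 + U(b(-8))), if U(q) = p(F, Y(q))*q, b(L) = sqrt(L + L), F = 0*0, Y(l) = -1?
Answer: sqrt(4754 + 120*I) ≈ 68.955 + 0.8701*I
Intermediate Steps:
F = 0
b(L) = sqrt(2)*sqrt(L) (b(L) = sqrt(2*L) = sqrt(2)*sqrt(L))
p(z, c) = 30 - 20*z (p(z, c) = 5*(6 - 4*z) = 30 - 20*z)
U(q) = 30*q (U(q) = (30 - 20*0)*q = (30 + 0)*q = 30*q)
sqrt(4754 + U(b(-8))) = sqrt(4754 + 30*(sqrt(2)*sqrt(-8))) = sqrt(4754 + 30*(sqrt(2)*(2*I*sqrt(2)))) = sqrt(4754 + 30*(4*I)) = sqrt(4754 + 120*I)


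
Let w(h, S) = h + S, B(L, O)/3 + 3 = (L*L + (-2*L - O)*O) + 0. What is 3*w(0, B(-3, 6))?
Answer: 54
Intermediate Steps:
B(L, O) = -9 + 3*L**2 + 3*O*(-O - 2*L) (B(L, O) = -9 + 3*((L*L + (-2*L - O)*O) + 0) = -9 + 3*((L**2 + (-O - 2*L)*O) + 0) = -9 + 3*((L**2 + O*(-O - 2*L)) + 0) = -9 + 3*(L**2 + O*(-O - 2*L)) = -9 + (3*L**2 + 3*O*(-O - 2*L)) = -9 + 3*L**2 + 3*O*(-O - 2*L))
w(h, S) = S + h
3*w(0, B(-3, 6)) = 3*((-9 - 3*6**2 + 3*(-3)**2 - 6*(-3)*6) + 0) = 3*((-9 - 3*36 + 3*9 + 108) + 0) = 3*((-9 - 108 + 27 + 108) + 0) = 3*(18 + 0) = 3*18 = 54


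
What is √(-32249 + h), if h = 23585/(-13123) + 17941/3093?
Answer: I*√53123714571484638147/40589439 ≈ 179.57*I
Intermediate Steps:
h = 162491338/40589439 (h = 23585*(-1/13123) + 17941*(1/3093) = -23585/13123 + 17941/3093 = 162491338/40589439 ≈ 4.0033)
√(-32249 + h) = √(-32249 + 162491338/40589439) = √(-1308806326973/40589439) = I*√53123714571484638147/40589439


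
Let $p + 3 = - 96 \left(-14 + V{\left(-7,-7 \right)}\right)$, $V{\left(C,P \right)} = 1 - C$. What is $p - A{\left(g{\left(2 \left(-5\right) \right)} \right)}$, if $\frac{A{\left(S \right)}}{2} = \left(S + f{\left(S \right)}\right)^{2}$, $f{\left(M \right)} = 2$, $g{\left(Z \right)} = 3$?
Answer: $523$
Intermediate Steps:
$A{\left(S \right)} = 2 \left(2 + S\right)^{2}$ ($A{\left(S \right)} = 2 \left(S + 2\right)^{2} = 2 \left(2 + S\right)^{2}$)
$p = 573$ ($p = -3 - 96 \left(-14 + \left(1 - -7\right)\right) = -3 - 96 \left(-14 + \left(1 + 7\right)\right) = -3 - 96 \left(-14 + 8\right) = -3 - -576 = -3 + 576 = 573$)
$p - A{\left(g{\left(2 \left(-5\right) \right)} \right)} = 573 - 2 \left(2 + 3\right)^{2} = 573 - 2 \cdot 5^{2} = 573 - 2 \cdot 25 = 573 - 50 = 523$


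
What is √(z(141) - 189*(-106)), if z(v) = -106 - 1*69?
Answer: √19859 ≈ 140.92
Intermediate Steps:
z(v) = -175 (z(v) = -106 - 69 = -175)
√(z(141) - 189*(-106)) = √(-175 - 189*(-106)) = √(-175 + 20034) = √19859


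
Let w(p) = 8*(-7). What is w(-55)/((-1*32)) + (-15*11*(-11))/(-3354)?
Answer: 2703/2236 ≈ 1.2089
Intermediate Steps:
w(p) = -56
w(-55)/((-1*32)) + (-15*11*(-11))/(-3354) = -56/((-1*32)) + (-15*11*(-11))/(-3354) = -56/(-32) - 165*(-11)*(-1/3354) = -56*(-1/32) + 1815*(-1/3354) = 7/4 - 605/1118 = 2703/2236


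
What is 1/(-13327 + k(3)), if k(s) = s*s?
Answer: -1/13318 ≈ -7.5086e-5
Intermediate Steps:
k(s) = s²
1/(-13327 + k(3)) = 1/(-13327 + 3²) = 1/(-13327 + 9) = 1/(-13318) = -1/13318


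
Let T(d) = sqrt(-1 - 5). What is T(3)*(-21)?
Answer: -21*I*sqrt(6) ≈ -51.439*I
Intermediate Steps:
T(d) = I*sqrt(6) (T(d) = sqrt(-6) = I*sqrt(6))
T(3)*(-21) = (I*sqrt(6))*(-21) = -21*I*sqrt(6)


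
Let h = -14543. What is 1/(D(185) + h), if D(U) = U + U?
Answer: -1/14173 ≈ -7.0557e-5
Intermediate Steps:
D(U) = 2*U
1/(D(185) + h) = 1/(2*185 - 14543) = 1/(370 - 14543) = 1/(-14173) = -1/14173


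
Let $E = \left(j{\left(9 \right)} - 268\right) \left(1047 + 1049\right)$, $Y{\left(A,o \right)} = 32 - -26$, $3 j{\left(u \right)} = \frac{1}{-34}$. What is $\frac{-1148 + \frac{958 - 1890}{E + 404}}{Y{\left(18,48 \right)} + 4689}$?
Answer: $- \frac{8216388281}{33974957821} \approx -0.24184$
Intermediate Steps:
$j{\left(u \right)} = - \frac{1}{102}$ ($j{\left(u \right)} = \frac{1}{3 \left(-34\right)} = \frac{1}{3} \left(- \frac{1}{34}\right) = - \frac{1}{102}$)
$Y{\left(A,o \right)} = 58$ ($Y{\left(A,o \right)} = 32 + 26 = 58$)
$E = - \frac{28649176}{51}$ ($E = \left(- \frac{1}{102} - 268\right) \left(1047 + 1049\right) = \left(- \frac{27337}{102}\right) 2096 = - \frac{28649176}{51} \approx -5.6175 \cdot 10^{5}$)
$\frac{-1148 + \frac{958 - 1890}{E + 404}}{Y{\left(18,48 \right)} + 4689} = \frac{-1148 + \frac{958 - 1890}{- \frac{28649176}{51} + 404}}{58 + 4689} = \frac{-1148 - \frac{932}{- \frac{28628572}{51}}}{4747} = \left(-1148 - - \frac{11883}{7157143}\right) \frac{1}{4747} = \left(-1148 + \frac{11883}{7157143}\right) \frac{1}{4747} = \left(- \frac{8216388281}{7157143}\right) \frac{1}{4747} = - \frac{8216388281}{33974957821}$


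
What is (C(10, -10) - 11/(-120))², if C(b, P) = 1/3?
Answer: 289/1600 ≈ 0.18062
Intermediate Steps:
C(b, P) = ⅓
(C(10, -10) - 11/(-120))² = (⅓ - 11/(-120))² = (⅓ - 11*(-1/120))² = (⅓ + 11/120)² = (17/40)² = 289/1600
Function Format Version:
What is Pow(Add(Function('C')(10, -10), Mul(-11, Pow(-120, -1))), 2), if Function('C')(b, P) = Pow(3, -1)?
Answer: Rational(289, 1600) ≈ 0.18062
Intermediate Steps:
Function('C')(b, P) = Rational(1, 3)
Pow(Add(Function('C')(10, -10), Mul(-11, Pow(-120, -1))), 2) = Pow(Add(Rational(1, 3), Mul(-11, Pow(-120, -1))), 2) = Pow(Add(Rational(1, 3), Mul(-11, Rational(-1, 120))), 2) = Pow(Add(Rational(1, 3), Rational(11, 120)), 2) = Pow(Rational(17, 40), 2) = Rational(289, 1600)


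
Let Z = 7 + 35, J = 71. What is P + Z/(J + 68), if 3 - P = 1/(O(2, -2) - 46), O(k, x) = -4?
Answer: 23089/6950 ≈ 3.3222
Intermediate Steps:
P = 151/50 (P = 3 - 1/(-4 - 46) = 3 - 1/(-50) = 3 - 1*(-1/50) = 3 + 1/50 = 151/50 ≈ 3.0200)
Z = 42
P + Z/(J + 68) = 151/50 + 42/(71 + 68) = 151/50 + 42/139 = 23089/6950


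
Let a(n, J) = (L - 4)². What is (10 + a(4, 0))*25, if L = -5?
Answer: 2275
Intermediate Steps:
a(n, J) = 81 (a(n, J) = (-5 - 4)² = (-9)² = 81)
(10 + a(4, 0))*25 = (10 + 81)*25 = 91*25 = 2275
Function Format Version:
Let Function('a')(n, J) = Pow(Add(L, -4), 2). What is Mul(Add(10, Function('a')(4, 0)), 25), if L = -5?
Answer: 2275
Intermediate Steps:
Function('a')(n, J) = 81 (Function('a')(n, J) = Pow(Add(-5, -4), 2) = Pow(-9, 2) = 81)
Mul(Add(10, Function('a')(4, 0)), 25) = Mul(Add(10, 81), 25) = Mul(91, 25) = 2275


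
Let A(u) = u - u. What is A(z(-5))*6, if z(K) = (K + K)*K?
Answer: 0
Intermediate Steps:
z(K) = 2*K² (z(K) = (2*K)*K = 2*K²)
A(u) = 0
A(z(-5))*6 = 0*6 = 0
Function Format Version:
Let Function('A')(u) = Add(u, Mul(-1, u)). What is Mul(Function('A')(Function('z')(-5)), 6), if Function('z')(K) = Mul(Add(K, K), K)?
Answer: 0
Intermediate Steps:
Function('z')(K) = Mul(2, Pow(K, 2)) (Function('z')(K) = Mul(Mul(2, K), K) = Mul(2, Pow(K, 2)))
Function('A')(u) = 0
Mul(Function('A')(Function('z')(-5)), 6) = Mul(0, 6) = 0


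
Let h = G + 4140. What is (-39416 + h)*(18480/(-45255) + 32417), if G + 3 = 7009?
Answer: -394975746770/431 ≈ -9.1642e+8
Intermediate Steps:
G = 7006 (G = -3 + 7009 = 7006)
h = 11146 (h = 7006 + 4140 = 11146)
(-39416 + h)*(18480/(-45255) + 32417) = (-39416 + 11146)*(18480/(-45255) + 32417) = -28270*(18480*(-1/45255) + 32417) = -28270*(-176/431 + 32417) = -28270*13971551/431 = -394975746770/431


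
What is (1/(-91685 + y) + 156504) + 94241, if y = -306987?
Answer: 99965010639/398672 ≈ 2.5075e+5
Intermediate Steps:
(1/(-91685 + y) + 156504) + 94241 = (1/(-91685 - 306987) + 156504) + 94241 = (1/(-398672) + 156504) + 94241 = (-1/398672 + 156504) + 94241 = 62393762687/398672 + 94241 = 99965010639/398672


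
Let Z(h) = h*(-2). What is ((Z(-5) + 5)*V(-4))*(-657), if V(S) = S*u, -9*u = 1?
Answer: -4380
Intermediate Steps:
u = -1/9 (u = -1/9*1 = -1/9 ≈ -0.11111)
V(S) = -S/9 (V(S) = S*(-1/9) = -S/9)
Z(h) = -2*h
((Z(-5) + 5)*V(-4))*(-657) = ((-2*(-5) + 5)*(-1/9*(-4)))*(-657) = ((10 + 5)*(4/9))*(-657) = (15*(4/9))*(-657) = (20/3)*(-657) = -4380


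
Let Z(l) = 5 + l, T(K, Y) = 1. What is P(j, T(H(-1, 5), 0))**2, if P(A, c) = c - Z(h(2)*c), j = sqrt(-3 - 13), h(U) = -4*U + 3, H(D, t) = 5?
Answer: 1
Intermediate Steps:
h(U) = 3 - 4*U
j = 4*I (j = sqrt(-16) = 4*I ≈ 4.0*I)
P(A, c) = -5 + 6*c (P(A, c) = c - (5 + (3 - 4*2)*c) = c - (5 + (3 - 8)*c) = c - (5 - 5*c) = c + (-5 + 5*c) = -5 + 6*c)
P(j, T(H(-1, 5), 0))**2 = (-5 + 6*1)**2 = (-5 + 6)**2 = 1**2 = 1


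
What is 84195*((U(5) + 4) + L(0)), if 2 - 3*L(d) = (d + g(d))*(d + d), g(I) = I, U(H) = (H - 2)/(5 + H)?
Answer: 836337/2 ≈ 4.1817e+5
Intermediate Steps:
U(H) = (-2 + H)/(5 + H)
L(d) = ⅔ - 4*d²/3 (L(d) = ⅔ - (d + d)*(d + d)/3 = ⅔ - 2*d*2*d/3 = ⅔ - 4*d²/3)
84195*((U(5) + 4) + L(0)) = 84195*(((-2 + 5)/(5 + 5) + 4) + (⅔ - 4/3*0²)) = 84195*((3/10 + 4) + (⅔ - 4/3*0)) = 84195*(((⅒)*3 + 4) + (⅔ + 0)) = 84195*((3/10 + 4) + ⅔) = 84195*(43/10 + ⅔) = 84195*(149/30) = 836337/2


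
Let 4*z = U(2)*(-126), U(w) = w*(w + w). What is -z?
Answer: 252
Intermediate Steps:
U(w) = 2*w² (U(w) = w*(2*w) = 2*w²)
z = -252 (z = ((2*2²)*(-126))/4 = ((2*4)*(-126))/4 = (8*(-126))/4 = (¼)*(-1008) = -252)
-z = -1*(-252) = 252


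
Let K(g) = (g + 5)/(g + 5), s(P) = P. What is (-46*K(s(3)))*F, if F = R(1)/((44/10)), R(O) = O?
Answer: -115/11 ≈ -10.455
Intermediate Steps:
F = 5/22 (F = 1/(44/10) = 1/(44*(⅒)) = 1/(22/5) = 1*(5/22) = 5/22 ≈ 0.22727)
K(g) = 1 (K(g) = (5 + g)/(5 + g) = 1)
(-46*K(s(3)))*F = -46*1*(5/22) = -46*5/22 = -115/11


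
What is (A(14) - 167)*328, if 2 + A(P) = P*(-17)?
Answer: -133496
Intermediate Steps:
A(P) = -2 - 17*P (A(P) = -2 + P*(-17) = -2 - 17*P)
(A(14) - 167)*328 = ((-2 - 17*14) - 167)*328 = ((-2 - 238) - 167)*328 = (-240 - 167)*328 = -407*328 = -133496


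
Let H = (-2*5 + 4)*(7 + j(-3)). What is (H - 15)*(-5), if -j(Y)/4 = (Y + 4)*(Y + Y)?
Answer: 1005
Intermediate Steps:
j(Y) = -8*Y*(4 + Y) (j(Y) = -4*(Y + 4)*(Y + Y) = -4*(4 + Y)*2*Y = -8*Y*(4 + Y))
H = -186 (H = (-2*5 + 4)*(7 - 8*(-3)*(4 - 3)) = (-10 + 4)*(7 - 8*(-3)*1) = -6*(7 + 24) = -6*31 = -186)
(H - 15)*(-5) = (-186 - 15)*(-5) = -201*(-5) = 1005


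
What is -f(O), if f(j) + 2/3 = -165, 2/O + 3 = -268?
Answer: 497/3 ≈ 165.67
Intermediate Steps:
O = -2/271 (O = 2/(-3 - 268) = 2/(-271) = 2*(-1/271) = -2/271 ≈ -0.0073801)
f(j) = -497/3 (f(j) = -2/3 - 165 = -497/3)
-f(O) = -1*(-497/3) = 497/3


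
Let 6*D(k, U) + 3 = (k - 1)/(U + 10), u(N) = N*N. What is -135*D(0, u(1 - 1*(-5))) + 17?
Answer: 7819/92 ≈ 84.989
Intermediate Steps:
u(N) = N**2
D(k, U) = -1/2 + (-1 + k)/(6*(10 + U)) (D(k, U) = -1/2 + ((k - 1)/(U + 10))/6 = -1/2 + ((-1 + k)/(10 + U))/6 = -1/2 + (-1 + k)/(6*(10 + U)))
-135*D(0, u(1 - 1*(-5))) + 17 = -45*(-31 + 0 - 3*(1 - 1*(-5))**2)/(2*(10 + (1 - 1*(-5))**2)) + 17 = -45*(-31 + 0 - 3*(1 + 5)**2)/(2*(10 + (1 + 5)**2)) + 17 = -45*(-31 + 0 - 3*6**2)/(2*(10 + 6**2)) + 17 = -45*(-31 + 0 - 3*36)/(2*(10 + 36)) + 17 = -45*(-31 + 0 - 108)/(2*46) + 17 = -45*(-139)/(2*46) + 17 = -135*(-139/276) + 17 = 6255/92 + 17 = 7819/92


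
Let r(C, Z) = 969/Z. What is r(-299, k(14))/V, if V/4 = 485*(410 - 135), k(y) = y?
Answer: 969/7469000 ≈ 0.00012974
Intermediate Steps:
V = 533500 (V = 4*(485*(410 - 135)) = 4*(485*275) = 4*133375 = 533500)
r(-299, k(14))/V = (969/14)/533500 = (969*(1/14))*(1/533500) = (969/14)*(1/533500) = 969/7469000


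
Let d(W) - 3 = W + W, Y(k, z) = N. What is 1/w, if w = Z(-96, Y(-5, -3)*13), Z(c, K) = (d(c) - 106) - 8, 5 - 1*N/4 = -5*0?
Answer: -1/303 ≈ -0.0033003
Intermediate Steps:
N = 20 (N = 20 - (-20)*0 = 20 - 4*0 = 20 + 0 = 20)
Y(k, z) = 20
d(W) = 3 + 2*W (d(W) = 3 + (W + W) = 3 + 2*W)
Z(c, K) = -111 + 2*c (Z(c, K) = ((3 + 2*c) - 106) - 8 = (-103 + 2*c) - 8 = -111 + 2*c)
w = -303 (w = -111 + 2*(-96) = -111 - 192 = -303)
1/w = 1/(-303) = -1/303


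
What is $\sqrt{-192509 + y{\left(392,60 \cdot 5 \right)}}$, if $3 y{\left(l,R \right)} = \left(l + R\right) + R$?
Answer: $\frac{i \sqrt{1729605}}{3} \approx 438.38 i$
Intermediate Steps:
$y{\left(l,R \right)} = \frac{l}{3} + \frac{2 R}{3}$ ($y{\left(l,R \right)} = \frac{\left(l + R\right) + R}{3} = \frac{\left(R + l\right) + R}{3} = \frac{l + 2 R}{3} = \frac{l}{3} + \frac{2 R}{3}$)
$\sqrt{-192509 + y{\left(392,60 \cdot 5 \right)}} = \sqrt{-192509 + \left(\frac{1}{3} \cdot 392 + \frac{2 \cdot 60 \cdot 5}{3}\right)} = \sqrt{-192509 + \left(\frac{392}{3} + \frac{2}{3} \cdot 300\right)} = \sqrt{-192509 + \left(\frac{392}{3} + 200\right)} = \sqrt{-192509 + \frac{992}{3}} = \sqrt{- \frac{576535}{3}} = \frac{i \sqrt{1729605}}{3}$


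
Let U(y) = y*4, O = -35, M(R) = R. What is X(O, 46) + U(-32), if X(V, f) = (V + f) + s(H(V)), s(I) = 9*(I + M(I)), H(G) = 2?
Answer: -81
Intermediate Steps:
s(I) = 18*I (s(I) = 9*(I + I) = 9*(2*I) = 18*I)
U(y) = 4*y
X(V, f) = 36 + V + f (X(V, f) = (V + f) + 18*2 = (V + f) + 36 = 36 + V + f)
X(O, 46) + U(-32) = (36 - 35 + 46) + 4*(-32) = 47 - 128 = -81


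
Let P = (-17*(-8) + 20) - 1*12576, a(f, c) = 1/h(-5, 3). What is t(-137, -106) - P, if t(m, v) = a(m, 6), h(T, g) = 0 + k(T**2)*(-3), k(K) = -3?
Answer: 111781/9 ≈ 12420.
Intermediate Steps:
h(T, g) = 9 (h(T, g) = 0 - 3*(-3) = 0 + 9 = 9)
a(f, c) = 1/9
t(m, v) = 1/9
P = -12420 (P = (136 + 20) - 12576 = 156 - 12576 = -12420)
t(-137, -106) - P = 1/9 - 1*(-12420) = 1/9 + 12420 = 111781/9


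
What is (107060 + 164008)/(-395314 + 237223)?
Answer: -90356/52697 ≈ -1.7146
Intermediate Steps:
(107060 + 164008)/(-395314 + 237223) = 271068/(-158091) = 271068*(-1/158091) = -90356/52697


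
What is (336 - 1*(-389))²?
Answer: 525625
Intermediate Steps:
(336 - 1*(-389))² = (336 + 389)² = 725² = 525625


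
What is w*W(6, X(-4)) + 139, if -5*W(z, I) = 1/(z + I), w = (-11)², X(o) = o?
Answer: 1269/10 ≈ 126.90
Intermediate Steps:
w = 121
W(z, I) = -1/(5*(I + z)) (W(z, I) = -1/(5*(z + I)) = -1/(5*(I + z)))
w*W(6, X(-4)) + 139 = 121*(-1/(5*(-4) + 5*6)) + 139 = 121*(-1/(-20 + 30)) + 139 = 121*(-1/10) + 139 = 121*(-1*⅒) + 139 = 121*(-⅒) + 139 = -121/10 + 139 = 1269/10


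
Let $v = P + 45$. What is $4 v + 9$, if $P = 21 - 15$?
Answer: $213$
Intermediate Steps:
$P = 6$
$v = 51$ ($v = 6 + 45 = 51$)
$4 v + 9 = 4 \cdot 51 + 9 = 204 + 9 = 213$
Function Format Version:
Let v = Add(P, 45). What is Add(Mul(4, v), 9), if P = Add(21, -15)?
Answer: 213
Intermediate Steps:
P = 6
v = 51 (v = Add(6, 45) = 51)
Add(Mul(4, v), 9) = Add(Mul(4, 51), 9) = Add(204, 9) = 213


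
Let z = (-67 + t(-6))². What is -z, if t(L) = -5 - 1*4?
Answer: -5776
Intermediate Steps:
t(L) = -9 (t(L) = -5 - 4 = -9)
z = 5776 (z = (-67 - 9)² = (-76)² = 5776)
-z = -1*5776 = -5776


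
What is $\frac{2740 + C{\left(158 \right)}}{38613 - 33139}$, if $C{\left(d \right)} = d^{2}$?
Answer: $\frac{13852}{2737} \approx 5.061$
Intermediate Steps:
$\frac{2740 + C{\left(158 \right)}}{38613 - 33139} = \frac{2740 + 158^{2}}{38613 - 33139} = \frac{2740 + 24964}{5474} = 27704 \cdot \frac{1}{5474} = \frac{13852}{2737}$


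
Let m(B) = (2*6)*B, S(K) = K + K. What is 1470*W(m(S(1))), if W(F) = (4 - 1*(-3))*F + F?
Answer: 282240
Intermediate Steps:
S(K) = 2*K
m(B) = 12*B
W(F) = 8*F (W(F) = (4 + 3)*F + F = 7*F + F = 8*F)
1470*W(m(S(1))) = 1470*(8*(12*(2*1))) = 1470*(8*(12*2)) = 1470*(8*24) = 1470*192 = 282240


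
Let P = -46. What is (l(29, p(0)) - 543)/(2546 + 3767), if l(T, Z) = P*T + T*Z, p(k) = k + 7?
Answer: -1674/6313 ≈ -0.26517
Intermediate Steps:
p(k) = 7 + k
l(T, Z) = -46*T + T*Z
(l(29, p(0)) - 543)/(2546 + 3767) = (29*(-46 + (7 + 0)) - 543)/(2546 + 3767) = (29*(-46 + 7) - 543)/6313 = (29*(-39) - 543)*(1/6313) = (-1131 - 543)*(1/6313) = -1674*1/6313 = -1674/6313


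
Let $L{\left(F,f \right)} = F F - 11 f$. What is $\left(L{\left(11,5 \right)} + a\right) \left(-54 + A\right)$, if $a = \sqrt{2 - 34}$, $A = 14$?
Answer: $-2640 - 160 i \sqrt{2} \approx -2640.0 - 226.27 i$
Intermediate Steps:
$L{\left(F,f \right)} = F^{2} - 11 f$
$a = 4 i \sqrt{2}$ ($a = \sqrt{-32} = 4 i \sqrt{2} \approx 5.6569 i$)
$\left(L{\left(11,5 \right)} + a\right) \left(-54 + A\right) = \left(\left(11^{2} - 55\right) + 4 i \sqrt{2}\right) \left(-54 + 14\right) = \left(\left(121 - 55\right) + 4 i \sqrt{2}\right) \left(-40\right) = \left(66 + 4 i \sqrt{2}\right) \left(-40\right) = -2640 - 160 i \sqrt{2}$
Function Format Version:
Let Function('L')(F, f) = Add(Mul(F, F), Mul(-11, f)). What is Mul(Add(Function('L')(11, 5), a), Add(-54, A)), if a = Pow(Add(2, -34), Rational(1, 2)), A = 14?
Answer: Add(-2640, Mul(-160, I, Pow(2, Rational(1, 2)))) ≈ Add(-2640.0, Mul(-226.27, I))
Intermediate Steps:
Function('L')(F, f) = Add(Pow(F, 2), Mul(-11, f))
a = Mul(4, I, Pow(2, Rational(1, 2))) (a = Pow(-32, Rational(1, 2)) = Mul(4, I, Pow(2, Rational(1, 2))) ≈ Mul(5.6569, I))
Mul(Add(Function('L')(11, 5), a), Add(-54, A)) = Mul(Add(Add(Pow(11, 2), Mul(-11, 5)), Mul(4, I, Pow(2, Rational(1, 2)))), Add(-54, 14)) = Mul(Add(Add(121, -55), Mul(4, I, Pow(2, Rational(1, 2)))), -40) = Mul(Add(66, Mul(4, I, Pow(2, Rational(1, 2)))), -40) = Add(-2640, Mul(-160, I, Pow(2, Rational(1, 2))))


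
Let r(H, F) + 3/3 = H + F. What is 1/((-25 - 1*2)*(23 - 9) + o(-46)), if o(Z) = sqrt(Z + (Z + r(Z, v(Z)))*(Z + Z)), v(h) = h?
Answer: -189/65071 - sqrt(12742)/130142 ≈ -0.0037719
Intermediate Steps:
r(H, F) = -1 + F + H (r(H, F) = -1 + (H + F) = -1 + (F + H) = -1 + F + H)
o(Z) = sqrt(Z + 2*Z*(-1 + 3*Z)) (o(Z) = sqrt(Z + (Z + (-1 + Z + Z))*(Z + Z)) = sqrt(Z + (Z + (-1 + 2*Z))*(2*Z)) = sqrt(Z + (-1 + 3*Z)*(2*Z)) = sqrt(Z + 2*Z*(-1 + 3*Z)))
1/((-25 - 1*2)*(23 - 9) + o(-46)) = 1/((-25 - 1*2)*(23 - 9) + sqrt(-46*(-1 + 6*(-46)))) = 1/((-25 - 2)*14 + sqrt(-46*(-1 - 276))) = 1/(-27*14 + sqrt(-46*(-277))) = 1/(-378 + sqrt(12742))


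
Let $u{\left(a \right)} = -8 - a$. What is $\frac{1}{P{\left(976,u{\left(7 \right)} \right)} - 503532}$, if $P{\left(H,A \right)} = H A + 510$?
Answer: $- \frac{1}{517662} \approx -1.9318 \cdot 10^{-6}$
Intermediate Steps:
$P{\left(H,A \right)} = 510 + A H$ ($P{\left(H,A \right)} = A H + 510 = 510 + A H$)
$\frac{1}{P{\left(976,u{\left(7 \right)} \right)} - 503532} = \frac{1}{\left(510 + \left(-8 - 7\right) 976\right) - 503532} = \frac{1}{\left(510 - 14640\right) - 503532} = \frac{1}{-14130 - 503532} = \frac{1}{-517662} = - \frac{1}{517662}$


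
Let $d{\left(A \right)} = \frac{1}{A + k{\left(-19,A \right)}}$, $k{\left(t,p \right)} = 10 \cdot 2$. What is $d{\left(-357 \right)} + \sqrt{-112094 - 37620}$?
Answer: $- \frac{1}{337} + i \sqrt{149714} \approx -0.0029674 + 386.93 i$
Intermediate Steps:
$k{\left(t,p \right)} = 20$
$d{\left(A \right)} = \frac{1}{20 + A}$ ($d{\left(A \right)} = \frac{1}{A + 20} = \frac{1}{20 + A}$)
$d{\left(-357 \right)} + \sqrt{-112094 - 37620} = \frac{1}{20 - 357} + \sqrt{-112094 - 37620} = \frac{1}{-337} + \sqrt{-112094 - 37620} = - \frac{1}{337} + \sqrt{-149714} = - \frac{1}{337} + i \sqrt{149714}$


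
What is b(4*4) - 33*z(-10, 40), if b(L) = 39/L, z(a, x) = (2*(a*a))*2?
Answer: -211161/16 ≈ -13198.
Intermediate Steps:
z(a, x) = 4*a**2 (z(a, x) = (2*a**2)*2 = 4*a**2)
b(4*4) - 33*z(-10, 40) = 39/((4*4)) - 132*(-10)**2 = 39/16 - 132*100 = 39*(1/16) - 33*400 = 39/16 - 13200 = -211161/16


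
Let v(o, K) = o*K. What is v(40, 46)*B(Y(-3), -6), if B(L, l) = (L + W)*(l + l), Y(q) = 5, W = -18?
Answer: 287040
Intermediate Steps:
B(L, l) = 2*l*(-18 + L) (B(L, l) = (L - 18)*(l + l) = (-18 + L)*(2*l) = 2*l*(-18 + L))
v(o, K) = K*o
v(40, 46)*B(Y(-3), -6) = (46*40)*(2*(-6)*(-18 + 5)) = 1840*(2*(-6)*(-13)) = 1840*156 = 287040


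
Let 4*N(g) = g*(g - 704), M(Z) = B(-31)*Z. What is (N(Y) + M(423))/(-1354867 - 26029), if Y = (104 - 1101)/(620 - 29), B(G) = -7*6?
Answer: 24405495167/1929282943104 ≈ 0.012650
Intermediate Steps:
B(G) = -42
Y = -997/591 ≈ -1.6870
M(Z) = -42*Z
N(g) = g*(-704 + g)/4 (N(g) = (g*(g - 704))/4 = (g*(-704 + g))/4 = g*(-704 + g)/4)
(N(Y) + M(423))/(-1354867 - 26029) = ((¼)*(-997/591)*(-704 - 997/591) - 42*423)/(-1354867 - 26029) = ((¼)*(-997/591)*(-417061/591) - 17766)/(-1380896) = (415809817/1397124 - 17766)*(-1/1380896) = -24405495167/1397124*(-1/1380896) = 24405495167/1929282943104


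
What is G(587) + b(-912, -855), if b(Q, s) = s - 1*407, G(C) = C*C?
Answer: 343307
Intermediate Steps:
G(C) = C**2
b(Q, s) = -407 + s (b(Q, s) = s - 407 = -407 + s)
G(587) + b(-912, -855) = 587**2 + (-407 - 855) = 344569 - 1262 = 343307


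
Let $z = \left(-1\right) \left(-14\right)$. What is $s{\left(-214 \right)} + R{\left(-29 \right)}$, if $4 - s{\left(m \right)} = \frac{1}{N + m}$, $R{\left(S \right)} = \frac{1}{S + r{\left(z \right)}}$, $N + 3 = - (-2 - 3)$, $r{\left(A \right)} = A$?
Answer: $\frac{12523}{3180} \approx 3.938$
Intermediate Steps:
$z = 14$
$N = 2$ ($N = -3 - \left(-2 - 3\right) = -3 - -5 = -3 + 5 = 2$)
$R{\left(S \right)} = \frac{1}{14 + S}$ ($R{\left(S \right)} = \frac{1}{S + 14} = \frac{1}{14 + S}$)
$s{\left(m \right)} = 4 - \frac{1}{2 + m}$
$s{\left(-214 \right)} + R{\left(-29 \right)} = \frac{7 + 4 \left(-214\right)}{2 - 214} + \frac{1}{14 - 29} = \frac{7 - 856}{-212} + \frac{1}{-15} = \left(- \frac{1}{212}\right) \left(-849\right) - \frac{1}{15} = \frac{849}{212} - \frac{1}{15} = \frac{12523}{3180}$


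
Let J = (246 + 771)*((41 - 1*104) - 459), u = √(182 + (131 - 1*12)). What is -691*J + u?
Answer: 366833934 + √301 ≈ 3.6683e+8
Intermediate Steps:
u = √301 (u = √(182 + (131 - 12)) = √(182 + 119) = √301 ≈ 17.349)
J = -530874 (J = 1017*((41 - 104) - 459) = 1017*(-63 - 459) = 1017*(-522) = -530874)
-691*J + u = -691*(-530874) + √301 = 366833934 + √301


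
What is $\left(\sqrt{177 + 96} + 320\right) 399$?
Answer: $127680 + 399 \sqrt{273} \approx 1.3427 \cdot 10^{5}$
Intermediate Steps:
$\left(\sqrt{177 + 96} + 320\right) 399 = \left(\sqrt{273} + 320\right) 399 = \left(320 + \sqrt{273}\right) 399 = 127680 + 399 \sqrt{273}$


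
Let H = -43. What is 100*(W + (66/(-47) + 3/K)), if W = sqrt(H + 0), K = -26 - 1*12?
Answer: -132450/893 + 100*I*sqrt(43) ≈ -148.32 + 655.74*I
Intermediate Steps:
K = -38 (K = -26 - 12 = -38)
W = I*sqrt(43) (W = sqrt(-43 + 0) = sqrt(-43) = I*sqrt(43) ≈ 6.5574*I)
100*(W + (66/(-47) + 3/K)) = 100*(I*sqrt(43) + (66/(-47) + 3/(-38))) = 100*(I*sqrt(43) + (66*(-1/47) + 3*(-1/38))) = 100*(I*sqrt(43) + (-66/47 - 3/38)) = 100*(I*sqrt(43) - 2649/1786) = 100*(-2649/1786 + I*sqrt(43)) = -132450/893 + 100*I*sqrt(43)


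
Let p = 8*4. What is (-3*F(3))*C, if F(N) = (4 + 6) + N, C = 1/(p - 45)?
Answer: 3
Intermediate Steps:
p = 32
C = -1/13 (C = 1/(32 - 45) = 1/(-13) = -1/13 ≈ -0.076923)
F(N) = 10 + N
(-3*F(3))*C = -3*(10 + 3)*(-1/13) = -3*13*(-1/13) = -39*(-1/13) = 3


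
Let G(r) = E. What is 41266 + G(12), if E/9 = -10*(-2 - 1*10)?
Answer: 42346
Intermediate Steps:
E = 1080 (E = 9*(-10*(-2 - 1*10)) = 9*(-10*(-2 - 10)) = 9*(-10*(-12)) = 9*120 = 1080)
G(r) = 1080
41266 + G(12) = 41266 + 1080 = 42346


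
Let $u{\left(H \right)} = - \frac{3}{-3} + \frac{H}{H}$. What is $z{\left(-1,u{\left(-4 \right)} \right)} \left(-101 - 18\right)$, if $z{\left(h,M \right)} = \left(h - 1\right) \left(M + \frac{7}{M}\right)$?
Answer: $1309$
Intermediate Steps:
$u{\left(H \right)} = 2$ ($u{\left(H \right)} = \left(-3\right) \left(- \frac{1}{3}\right) + 1 = 1 + 1 = 2$)
$z{\left(h,M \right)} = \left(-1 + h\right) \left(M + \frac{7}{M}\right)$
$z{\left(-1,u{\left(-4 \right)} \right)} \left(-101 - 18\right) = \frac{-7 + 7 \left(-1\right) + 2^{2} \left(-1 - 1\right)}{2} \left(-101 - 18\right) = \frac{-7 - 7 + 4 \left(-2\right)}{2} \left(-119\right) = \frac{-7 - 7 - 8}{2} \left(-119\right) = \frac{1}{2} \left(-22\right) \left(-119\right) = \left(-11\right) \left(-119\right) = 1309$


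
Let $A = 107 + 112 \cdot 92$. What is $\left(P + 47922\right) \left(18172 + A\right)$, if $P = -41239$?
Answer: $191020189$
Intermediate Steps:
$A = 10411$ ($A = 107 + 10304 = 10411$)
$\left(P + 47922\right) \left(18172 + A\right) = \left(-41239 + 47922\right) \left(18172 + 10411\right) = 6683 \cdot 28583 = 191020189$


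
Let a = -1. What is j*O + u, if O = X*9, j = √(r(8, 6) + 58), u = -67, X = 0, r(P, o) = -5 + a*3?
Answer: -67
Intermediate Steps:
r(P, o) = -8 (r(P, o) = -5 - 1*3 = -5 - 3 = -8)
j = 5*√2 (j = √(-8 + 58) = √50 = 5*√2 ≈ 7.0711)
O = 0 (O = 0*9 = 0)
j*O + u = (5*√2)*0 - 67 = 0 - 67 = -67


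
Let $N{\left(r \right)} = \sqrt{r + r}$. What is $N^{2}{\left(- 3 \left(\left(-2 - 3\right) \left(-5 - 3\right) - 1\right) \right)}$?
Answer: $-234$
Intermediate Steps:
$N{\left(r \right)} = \sqrt{2} \sqrt{r}$ ($N{\left(r \right)} = \sqrt{2 r} = \sqrt{2} \sqrt{r}$)
$N^{2}{\left(- 3 \left(\left(-2 - 3\right) \left(-5 - 3\right) - 1\right) \right)} = \left(\sqrt{2} \sqrt{- 3 \left(\left(-2 - 3\right) \left(-5 - 3\right) - 1\right)}\right)^{2} = \left(\sqrt{2} \sqrt{- 3 \left(\left(-5\right) \left(-8\right) - 1\right)}\right)^{2} = \left(\sqrt{2} \sqrt{- 3 \left(40 - 1\right)}\right)^{2} = \left(\sqrt{2} \sqrt{\left(-3\right) 39}\right)^{2} = \left(\sqrt{2} \sqrt{-117}\right)^{2} = \left(\sqrt{2} \cdot 3 i \sqrt{13}\right)^{2} = \left(3 i \sqrt{26}\right)^{2} = -234$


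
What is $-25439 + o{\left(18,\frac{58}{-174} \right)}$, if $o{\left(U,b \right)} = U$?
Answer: $-25421$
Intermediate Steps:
$-25439 + o{\left(18,\frac{58}{-174} \right)} = -25439 + 18 = -25421$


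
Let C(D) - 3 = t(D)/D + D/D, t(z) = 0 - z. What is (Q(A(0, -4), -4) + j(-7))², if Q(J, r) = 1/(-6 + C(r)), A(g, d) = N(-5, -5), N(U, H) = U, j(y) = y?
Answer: 484/9 ≈ 53.778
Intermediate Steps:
t(z) = -z
A(g, d) = -5
C(D) = 3 (C(D) = 3 + ((-D)/D + D/D) = 3 + (-1 + 1) = 3 + 0 = 3)
Q(J, r) = -⅓ (Q(J, r) = 1/(-6 + 3) = 1/(-3) = -⅓)
(Q(A(0, -4), -4) + j(-7))² = (-⅓ - 7)² = (-22/3)² = 484/9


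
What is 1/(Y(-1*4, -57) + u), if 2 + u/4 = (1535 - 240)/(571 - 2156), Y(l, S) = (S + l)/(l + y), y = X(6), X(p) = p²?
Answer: -10144/133641 ≈ -0.075905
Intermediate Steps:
y = 36 (y = 6² = 36)
Y(l, S) = (S + l)/(36 + l) (Y(l, S) = (S + l)/(l + 36) = (S + l)/(36 + l))
u = -3572/317 (u = -8 + 4*((1535 - 240)/(571 - 2156)) = -8 + 4*(1295/(-1585)) = -8 + 4*(1295*(-1/1585)) = -8 + 4*(-259/317) = -8 - 1036/317 = -3572/317 ≈ -11.268)
1/(Y(-1*4, -57) + u) = 1/((-57 - 1*4)/(36 - 1*4) - 3572/317) = 1/((-57 - 4)/(36 - 4) - 3572/317) = 1/(-61/32 - 3572/317) = 1/(-133641/10144) = -10144/133641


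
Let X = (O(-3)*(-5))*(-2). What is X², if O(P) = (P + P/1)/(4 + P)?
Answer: 3600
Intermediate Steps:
O(P) = 2*P/(4 + P) (O(P) = (P + P*1)/(4 + P) = (P + P)/(4 + P) = (2*P)/(4 + P) = 2*P/(4 + P))
X = -60 (X = ((2*(-3)/(4 - 3))*(-5))*(-2) = ((2*(-3)/1)*(-5))*(-2) = ((2*(-3)*1)*(-5))*(-2) = -6*(-5)*(-2) = 30*(-2) = -60)
X² = (-60)² = 3600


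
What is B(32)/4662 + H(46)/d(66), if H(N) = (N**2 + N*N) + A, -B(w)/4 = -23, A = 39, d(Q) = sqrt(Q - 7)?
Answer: 46/2331 + 4271*sqrt(59)/59 ≈ 556.06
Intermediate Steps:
d(Q) = sqrt(-7 + Q)
B(w) = 92 (B(w) = -4*(-23) = 92)
H(N) = 39 + 2*N**2 (H(N) = (N**2 + N*N) + 39 = (N**2 + N**2) + 39 = 2*N**2 + 39 = 39 + 2*N**2)
B(32)/4662 + H(46)/d(66) = 92/4662 + (39 + 2*46**2)/(sqrt(-7 + 66)) = 92*(1/4662) + (39 + 2*2116)/(sqrt(59)) = 46/2331 + (39 + 4232)*(sqrt(59)/59) = 46/2331 + 4271*(sqrt(59)/59) = 46/2331 + 4271*sqrt(59)/59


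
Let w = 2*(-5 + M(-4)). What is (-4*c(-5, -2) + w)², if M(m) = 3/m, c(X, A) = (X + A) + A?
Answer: 2401/4 ≈ 600.25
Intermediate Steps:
c(X, A) = X + 2*A (c(X, A) = (A + X) + A = X + 2*A)
w = -23/2 (w = 2*(-5 + 3/(-4)) = 2*(-5 + 3*(-¼)) = 2*(-5 - ¾) = 2*(-23/4) = -23/2 ≈ -11.500)
(-4*c(-5, -2) + w)² = (-4*(-5 + 2*(-2)) - 23/2)² = (-4*(-5 - 4) - 23/2)² = (-4*(-9) - 23/2)² = (36 - 23/2)² = (49/2)² = 2401/4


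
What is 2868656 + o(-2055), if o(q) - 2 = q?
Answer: 2866603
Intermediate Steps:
o(q) = 2 + q
2868656 + o(-2055) = 2868656 + (2 - 2055) = 2868656 - 2053 = 2866603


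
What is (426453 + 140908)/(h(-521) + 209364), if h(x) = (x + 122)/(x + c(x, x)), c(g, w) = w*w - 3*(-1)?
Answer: 153711144203/56721522573 ≈ 2.7099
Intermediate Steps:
c(g, w) = 3 + w² (c(g, w) = w² + 3 = 3 + w²)
h(x) = (122 + x)/(3 + x + x²) (h(x) = (x + 122)/(x + (3 + x²)) = (122 + x)/(3 + x + x²))
(426453 + 140908)/(h(-521) + 209364) = (426453 + 140908)/((122 - 521)/(3 - 521 + (-521)²) + 209364) = 567361/(-399/(3 - 521 + 271441) + 209364) = 567361/(-399/270923 + 209364) = 567361/(56721522573/270923) = 567361*(270923/56721522573) = 153711144203/56721522573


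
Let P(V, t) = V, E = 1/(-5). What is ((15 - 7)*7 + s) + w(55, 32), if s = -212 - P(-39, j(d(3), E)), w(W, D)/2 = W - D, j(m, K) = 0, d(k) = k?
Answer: -71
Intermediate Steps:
E = -⅕ ≈ -0.20000
w(W, D) = -2*D + 2*W (w(W, D) = 2*(W - D) = -2*D + 2*W)
s = -173 (s = -212 - 1*(-39) = -212 + 39 = -173)
((15 - 7)*7 + s) + w(55, 32) = ((15 - 7)*7 - 173) + (-2*32 + 2*55) = (8*7 - 173) + (-64 + 110) = (56 - 173) + 46 = -117 + 46 = -71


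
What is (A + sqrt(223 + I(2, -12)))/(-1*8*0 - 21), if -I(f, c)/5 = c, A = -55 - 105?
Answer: 160/21 - sqrt(283)/21 ≈ 6.8180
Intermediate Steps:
A = -160
I(f, c) = -5*c
(A + sqrt(223 + I(2, -12)))/(-1*8*0 - 21) = (-160 + sqrt(223 - 5*(-12)))/(-1*8*0 - 21) = (-160 + sqrt(223 + 60))/(-8*0 - 21) = (-160 + sqrt(283))/(0 - 21) = (-160 + sqrt(283))/(-21) = (-160 + sqrt(283))*(-1/21) = 160/21 - sqrt(283)/21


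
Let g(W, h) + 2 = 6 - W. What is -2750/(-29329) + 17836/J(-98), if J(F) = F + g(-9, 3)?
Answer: -522878294/2492965 ≈ -209.74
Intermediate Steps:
g(W, h) = 4 - W (g(W, h) = -2 + (6 - W) = 4 - W)
J(F) = 13 + F (J(F) = F + (4 - 1*(-9)) = F + (4 + 9) = F + 13 = 13 + F)
-2750/(-29329) + 17836/J(-98) = -2750/(-29329) + 17836/(13 - 98) = -2750*(-1/29329) + 17836/(-85) = 2750/29329 + 17836*(-1/85) = 2750/29329 - 17836/85 = -522878294/2492965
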